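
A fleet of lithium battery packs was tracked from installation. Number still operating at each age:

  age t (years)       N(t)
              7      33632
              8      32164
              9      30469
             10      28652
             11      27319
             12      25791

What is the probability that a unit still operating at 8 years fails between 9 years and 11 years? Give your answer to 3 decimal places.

0.098

This is the probability of reaching 9 but not 11, conditional on being operational at 8: (N(9) − N(11)) / N(8).
= (30469 − 27319) / 32164 = 3150 / 32164 = 0.097936.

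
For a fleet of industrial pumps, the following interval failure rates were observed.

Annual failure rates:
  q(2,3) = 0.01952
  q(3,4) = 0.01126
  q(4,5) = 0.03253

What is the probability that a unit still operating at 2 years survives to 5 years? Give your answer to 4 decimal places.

Chaining the interval survival probabilities: (1 − 0.01952) × (1 − 0.01126) × (1 − 0.03253).
= 0.98048 × 0.98874 × 0.96747 = 0.937904.

0.9379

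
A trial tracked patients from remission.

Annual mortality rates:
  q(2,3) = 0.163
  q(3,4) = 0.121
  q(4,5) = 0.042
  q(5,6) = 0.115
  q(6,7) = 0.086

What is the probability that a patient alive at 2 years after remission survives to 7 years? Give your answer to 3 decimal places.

0.570

Survival from 2 to 7 is the product of surviving each interval: (1 − 0.163) × (1 − 0.121) × (1 − 0.042) × (1 − 0.115) × (1 − 0.086).
= 0.837 × 0.879 × 0.958 × 0.885 × 0.914 = 0.570124.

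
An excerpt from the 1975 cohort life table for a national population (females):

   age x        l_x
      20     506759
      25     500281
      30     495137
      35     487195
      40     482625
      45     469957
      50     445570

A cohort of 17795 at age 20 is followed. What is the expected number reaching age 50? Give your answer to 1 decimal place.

15646.3

The relevant probability is 445570/506759 = 0.879254.
Expected number = 17795 × 0.879254 = 15646.3.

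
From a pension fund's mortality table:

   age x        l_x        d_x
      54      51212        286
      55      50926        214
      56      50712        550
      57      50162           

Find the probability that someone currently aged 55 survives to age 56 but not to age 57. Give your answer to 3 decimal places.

This is the probability of reaching 56 but not 57, conditional on being alive at 55: (l_56 − l_57) / l_55.
= (50712 − 50162) / 50926 = 550 / 50926 = 0.010800.

0.011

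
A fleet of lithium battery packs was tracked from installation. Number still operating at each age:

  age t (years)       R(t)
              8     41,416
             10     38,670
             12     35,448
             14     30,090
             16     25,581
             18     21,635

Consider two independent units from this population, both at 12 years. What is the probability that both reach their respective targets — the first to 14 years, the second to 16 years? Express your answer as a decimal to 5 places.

p₁ = R(14)/R(12) = 30,090/35,448 = 0.848849; p₂ = R(16)/R(12) = 25,581/35,448 = 0.721649.
P(both) = p₁ × p₂ = 0.848849 × 0.721649 = 0.612571.

0.61257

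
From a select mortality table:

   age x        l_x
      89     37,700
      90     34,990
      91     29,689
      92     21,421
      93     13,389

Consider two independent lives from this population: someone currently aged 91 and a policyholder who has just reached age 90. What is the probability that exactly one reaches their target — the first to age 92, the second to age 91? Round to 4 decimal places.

p₁ = l_92/l_91 = 21,421/29,689 = 0.721513; p₂ = l_91/l_90 = 29,689/34,990 = 0.848500.
P(exactly one) = p₁(1−p₂) + (1−p₁)p₂ = 0.109309 + 0.236296 = 0.345605.

0.3456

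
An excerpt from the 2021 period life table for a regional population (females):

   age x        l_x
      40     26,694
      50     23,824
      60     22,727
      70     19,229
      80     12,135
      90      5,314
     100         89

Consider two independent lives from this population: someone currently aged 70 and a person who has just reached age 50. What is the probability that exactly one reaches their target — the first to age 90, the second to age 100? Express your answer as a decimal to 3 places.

0.278

p₁ = l_90/l_70 = 5,314/19,229 = 0.276353; p₂ = l_100/l_50 = 89/23,824 = 0.003736.
P(exactly one) = p₁(1−p₂) + (1−p₁)p₂ = 0.275321 + 0.002704 = 0.278024.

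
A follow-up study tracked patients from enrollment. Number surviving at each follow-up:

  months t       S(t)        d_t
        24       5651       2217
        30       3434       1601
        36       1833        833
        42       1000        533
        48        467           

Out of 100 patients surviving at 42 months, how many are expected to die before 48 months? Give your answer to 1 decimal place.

The relevant probability is 1 − 467/1000 = 0.533000.
Expected number = 100 × 0.533000 = 53.3.

53.3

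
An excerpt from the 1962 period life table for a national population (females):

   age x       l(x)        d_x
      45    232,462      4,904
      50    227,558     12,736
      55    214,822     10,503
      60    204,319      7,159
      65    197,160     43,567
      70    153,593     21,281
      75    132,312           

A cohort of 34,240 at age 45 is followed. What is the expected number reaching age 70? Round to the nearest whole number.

22623

The relevant probability is 153,593/232,462 = 0.660723.
Expected number = 34,240 × 0.660723 = 22623.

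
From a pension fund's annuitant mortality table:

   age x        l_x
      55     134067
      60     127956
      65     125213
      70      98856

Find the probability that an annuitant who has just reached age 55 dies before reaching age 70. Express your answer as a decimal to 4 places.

0.2626

P(die before 70 | alive at 55) = 1 − l_70/l_55 = 1 − 98856/134067 = (35211)/134067 = 0.262637.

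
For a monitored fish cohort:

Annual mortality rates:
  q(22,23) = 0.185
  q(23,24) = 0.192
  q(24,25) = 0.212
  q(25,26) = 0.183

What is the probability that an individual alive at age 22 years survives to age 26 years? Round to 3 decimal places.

P(survive 22→26) = (1 − 0.185) × (1 − 0.192) × (1 − 0.212) × (1 − 0.183).
= 0.815 × 0.808 × 0.788 × 0.817 = 0.423953.

0.424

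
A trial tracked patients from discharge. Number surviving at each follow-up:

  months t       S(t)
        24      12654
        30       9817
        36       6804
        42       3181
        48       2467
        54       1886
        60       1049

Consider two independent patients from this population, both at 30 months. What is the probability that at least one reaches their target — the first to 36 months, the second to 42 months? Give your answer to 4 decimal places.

p₁ = S(36)/S(30) = 6804/9817 = 0.693083; p₂ = S(42)/S(30) = 3181/9817 = 0.324030.
P(at least one) = 1 − (1−p₁)(1−p₂) = 1 − 0.306917 × 0.675970 = 0.792533.

0.7925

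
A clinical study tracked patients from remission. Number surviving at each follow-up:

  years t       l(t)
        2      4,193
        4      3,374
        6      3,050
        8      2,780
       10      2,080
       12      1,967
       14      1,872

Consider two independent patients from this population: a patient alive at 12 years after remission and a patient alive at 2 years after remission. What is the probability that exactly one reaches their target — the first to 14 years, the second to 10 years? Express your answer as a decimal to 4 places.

p₁ = l(14)/l(12) = 1,872/1,967 = 0.951703; p₂ = l(10)/l(2) = 2,080/4,193 = 0.496065.
P(exactly one) = p₁(1−p₂) + (1−p₁)p₂ = 0.479596 + 0.023958 = 0.503555.

0.5036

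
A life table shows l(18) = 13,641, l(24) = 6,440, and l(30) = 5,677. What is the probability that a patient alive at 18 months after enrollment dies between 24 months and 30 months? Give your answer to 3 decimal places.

0.056

This is the probability of reaching 24 but not 30, conditional on being alive at 18: (l(24) − l(30)) / l(18).
= (6,440 − 5,677) / 13,641 = 763 / 13,641 = 0.055934.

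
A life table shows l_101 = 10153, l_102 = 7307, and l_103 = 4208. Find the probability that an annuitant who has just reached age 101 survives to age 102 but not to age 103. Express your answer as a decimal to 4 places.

This is the probability of reaching 102 but not 103, conditional on being alive at 101: (l_102 − l_103) / l_101.
= (7307 − 4208) / 10153 = 3099 / 10153 = 0.305230.

0.3052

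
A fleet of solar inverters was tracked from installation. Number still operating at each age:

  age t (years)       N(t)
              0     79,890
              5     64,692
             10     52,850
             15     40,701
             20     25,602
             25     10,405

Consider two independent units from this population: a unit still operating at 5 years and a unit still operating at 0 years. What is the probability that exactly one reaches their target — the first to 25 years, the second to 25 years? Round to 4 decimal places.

0.2492

p₁ = N(25)/N(5) = 10,405/64,692 = 0.160839; p₂ = N(25)/N(0) = 10,405/79,890 = 0.130242.
P(exactly one) = p₁(1−p₂) + (1−p₁)p₂ = 0.139891 + 0.109294 = 0.249185.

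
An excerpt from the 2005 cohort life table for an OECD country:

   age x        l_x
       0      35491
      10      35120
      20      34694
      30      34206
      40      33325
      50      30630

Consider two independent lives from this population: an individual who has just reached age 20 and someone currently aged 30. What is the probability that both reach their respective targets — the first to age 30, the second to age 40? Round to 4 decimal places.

0.9605

p₁ = l_30/l_20 = 34206/34694 = 0.985934; p₂ = l_40/l_30 = 33325/34206 = 0.974244.
P(both) = p₁ × p₂ = 0.985934 × 0.974244 = 0.960540.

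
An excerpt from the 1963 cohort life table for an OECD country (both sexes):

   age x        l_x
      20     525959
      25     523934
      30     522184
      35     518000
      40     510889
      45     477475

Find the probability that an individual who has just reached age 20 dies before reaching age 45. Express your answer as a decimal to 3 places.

0.092

P(die before 45 | alive at 20) = 1 − l_45/l_20 = 1 − 477475/525959 = (48484)/525959 = 0.092182.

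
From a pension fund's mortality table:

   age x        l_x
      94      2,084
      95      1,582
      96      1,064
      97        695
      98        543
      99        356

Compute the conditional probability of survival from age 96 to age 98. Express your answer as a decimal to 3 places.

0.510

We want 2p96 = l_98/l_96.
The conditional survival probability is l_98/l_96 = 543/1,064 = 0.510338.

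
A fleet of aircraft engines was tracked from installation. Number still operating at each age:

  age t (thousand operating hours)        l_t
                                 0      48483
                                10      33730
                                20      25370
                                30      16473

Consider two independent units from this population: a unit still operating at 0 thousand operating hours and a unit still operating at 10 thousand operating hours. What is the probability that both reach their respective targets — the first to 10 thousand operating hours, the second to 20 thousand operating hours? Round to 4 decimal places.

0.5233

p₁ = l_10/l_0 = 33730/48483 = 0.695708; p₂ = l_20/l_10 = 25370/33730 = 0.752149.
P(both) = p₁ × p₂ = 0.695708 × 0.752149 = 0.523276.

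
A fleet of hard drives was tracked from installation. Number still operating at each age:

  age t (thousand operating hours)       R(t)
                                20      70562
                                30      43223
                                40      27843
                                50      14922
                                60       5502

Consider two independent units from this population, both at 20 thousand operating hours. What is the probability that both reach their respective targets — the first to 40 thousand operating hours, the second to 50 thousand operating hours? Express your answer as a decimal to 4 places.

0.0834

p₁ = R(40)/R(20) = 27843/70562 = 0.394589; p₂ = R(50)/R(20) = 14922/70562 = 0.211474.
P(both) = p₁ × p₂ = 0.394589 × 0.211474 = 0.083445.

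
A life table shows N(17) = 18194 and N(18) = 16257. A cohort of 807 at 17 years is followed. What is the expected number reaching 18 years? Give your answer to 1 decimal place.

The relevant probability is 16257/18194 = 0.893536.
Expected number = 807 × 0.893536 = 721.1.

721.1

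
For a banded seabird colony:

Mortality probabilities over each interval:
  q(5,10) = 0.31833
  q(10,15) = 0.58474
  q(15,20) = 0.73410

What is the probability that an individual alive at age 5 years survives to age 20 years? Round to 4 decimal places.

0.0753

P(survive 5→20) = (1 − 0.31833) × (1 − 0.58474) × (1 − 0.73410).
= 0.68167 × 0.41526 × 0.26590 = 0.075268.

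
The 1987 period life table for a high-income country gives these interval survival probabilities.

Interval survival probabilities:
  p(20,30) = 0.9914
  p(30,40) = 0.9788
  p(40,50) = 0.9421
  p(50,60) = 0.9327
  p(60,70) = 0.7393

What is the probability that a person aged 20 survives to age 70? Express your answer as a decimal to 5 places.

The overall survival probability is 0.9914 × 0.9788 × 0.9421 × 0.9327 × 0.7393.
= 0.630380.

0.63038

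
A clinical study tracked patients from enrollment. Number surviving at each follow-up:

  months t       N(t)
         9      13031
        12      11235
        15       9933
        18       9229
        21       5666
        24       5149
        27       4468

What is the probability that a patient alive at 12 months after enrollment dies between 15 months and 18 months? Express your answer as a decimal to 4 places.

0.0627

This is the probability of reaching 15 but not 18, conditional on being alive at 12: (N(15) − N(18)) / N(12).
= (9933 − 9229) / 11235 = 704 / 11235 = 0.062661.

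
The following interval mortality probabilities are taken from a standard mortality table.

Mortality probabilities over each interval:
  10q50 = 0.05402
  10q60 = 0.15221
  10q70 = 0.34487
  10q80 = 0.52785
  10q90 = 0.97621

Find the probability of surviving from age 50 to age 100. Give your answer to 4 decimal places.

50p50 = (1 − 0.05402) × (1 − 0.15221) × (1 − 0.34487) × (1 − 0.52785) × (1 − 0.97621).
= 0.94598 × 0.84779 × 0.65513 × 0.47215 × 0.02379 = 0.005902.

0.0059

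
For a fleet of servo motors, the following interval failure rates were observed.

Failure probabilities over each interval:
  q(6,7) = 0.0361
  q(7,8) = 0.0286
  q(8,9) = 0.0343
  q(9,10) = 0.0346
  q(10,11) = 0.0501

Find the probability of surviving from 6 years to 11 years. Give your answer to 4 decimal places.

0.8292

Chaining the interval survival probabilities: (1 − 0.0361) × (1 − 0.0286) × (1 − 0.0343) × (1 − 0.0346) × (1 − 0.0501).
= 0.9639 × 0.9714 × 0.9657 × 0.9654 × 0.9499 = 0.829197.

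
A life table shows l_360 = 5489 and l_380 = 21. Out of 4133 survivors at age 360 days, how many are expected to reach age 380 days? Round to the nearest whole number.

16

The relevant probability is 21/5489 = 0.003826.
Expected number = 4133 × 0.003826 = 16.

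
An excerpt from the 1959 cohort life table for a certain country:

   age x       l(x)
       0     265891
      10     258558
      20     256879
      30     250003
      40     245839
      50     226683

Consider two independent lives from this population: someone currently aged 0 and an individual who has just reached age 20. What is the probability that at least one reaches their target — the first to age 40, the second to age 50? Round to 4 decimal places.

p₁ = l(40)/l(0) = 245839/265891 = 0.924586; p₂ = l(50)/l(20) = 226683/256879 = 0.882450.
P(at least one) = 1 − (1−p₁)(1−p₂) = 1 − 0.075414 × 0.117550 = 0.991135.

0.9911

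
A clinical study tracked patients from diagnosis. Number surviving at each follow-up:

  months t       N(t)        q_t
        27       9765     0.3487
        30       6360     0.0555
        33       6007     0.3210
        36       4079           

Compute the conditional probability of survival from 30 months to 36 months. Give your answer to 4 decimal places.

0.6414

The conditional survival probability is N(36)/N(30) = 4079/6360 = 0.641352.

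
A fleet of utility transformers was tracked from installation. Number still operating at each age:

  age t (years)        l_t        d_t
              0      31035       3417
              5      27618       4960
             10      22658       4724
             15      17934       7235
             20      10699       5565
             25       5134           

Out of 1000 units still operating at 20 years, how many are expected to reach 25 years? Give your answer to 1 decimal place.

479.9

The relevant probability is 5134/10699 = 0.479858.
Expected number = 1000 × 0.479858 = 479.9.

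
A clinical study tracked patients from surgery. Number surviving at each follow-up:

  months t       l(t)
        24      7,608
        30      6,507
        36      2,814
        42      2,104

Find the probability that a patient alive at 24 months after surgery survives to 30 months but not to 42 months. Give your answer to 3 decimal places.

This is the probability of reaching 30 but not 42, conditional on being alive at 24: (l(30) − l(42)) / l(24).
= (6,507 − 2,104) / 7,608 = 4,403 / 7,608 = 0.578733.

0.579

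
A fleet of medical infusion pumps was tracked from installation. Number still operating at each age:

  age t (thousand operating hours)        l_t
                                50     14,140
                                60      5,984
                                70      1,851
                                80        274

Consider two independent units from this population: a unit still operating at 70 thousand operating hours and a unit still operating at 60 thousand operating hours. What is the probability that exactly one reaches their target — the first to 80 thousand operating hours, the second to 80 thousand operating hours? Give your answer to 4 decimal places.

0.1803

p₁ = l_80/l_70 = 274/1,851 = 0.148028; p₂ = l_80/l_60 = 274/5,984 = 0.045789.
P(exactly one) = p₁(1−p₂) + (1−p₁)p₂ = 0.141250 + 0.039011 = 0.180261.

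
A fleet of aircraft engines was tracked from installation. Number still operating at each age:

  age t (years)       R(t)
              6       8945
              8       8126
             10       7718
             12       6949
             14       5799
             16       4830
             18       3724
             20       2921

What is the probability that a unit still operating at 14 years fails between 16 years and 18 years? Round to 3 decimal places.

This is the probability of reaching 16 but not 18, conditional on being operational at 14: (R(16) − R(18)) / R(14).
= (4830 − 3724) / 5799 = 1106 / 5799 = 0.190723.

0.191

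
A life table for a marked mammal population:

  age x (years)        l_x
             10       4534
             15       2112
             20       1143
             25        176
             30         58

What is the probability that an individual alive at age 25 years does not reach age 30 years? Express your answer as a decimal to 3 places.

P(die before 30 | alive at 25) = 1 − l_30/l_25 = 1 − 58/176 = (118)/176 = 0.670455.

0.670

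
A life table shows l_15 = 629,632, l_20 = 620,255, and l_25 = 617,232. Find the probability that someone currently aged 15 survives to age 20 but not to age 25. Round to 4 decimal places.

0.0048

We want 5|5q15 = (l_20 − l_25)/l_15.
This is the probability of reaching 20 but not 25, conditional on being alive at 15: (l_20 − l_25) / l_15.
= (620,255 − 617,232) / 629,632 = 3,023 / 629,632 = 0.004801.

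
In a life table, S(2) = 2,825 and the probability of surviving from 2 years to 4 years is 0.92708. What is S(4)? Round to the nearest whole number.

2619

S(4) = S(2) × p = 2,825 × 0.92708 = 2619.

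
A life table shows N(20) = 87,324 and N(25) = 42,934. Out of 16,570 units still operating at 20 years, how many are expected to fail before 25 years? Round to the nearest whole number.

The relevant probability is 1 − 42,934/87,324 = 0.508337.
Expected number = 16,570 × 0.508337 = 8423.

8423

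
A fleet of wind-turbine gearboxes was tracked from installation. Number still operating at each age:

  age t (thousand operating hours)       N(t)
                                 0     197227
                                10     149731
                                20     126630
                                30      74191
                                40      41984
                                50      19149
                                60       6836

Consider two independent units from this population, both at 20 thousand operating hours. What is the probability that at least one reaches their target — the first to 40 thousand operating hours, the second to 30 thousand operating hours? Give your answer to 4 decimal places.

p₁ = N(40)/N(20) = 41984/126630 = 0.331549; p₂ = N(30)/N(20) = 74191/126630 = 0.585888.
P(at least one) = 1 − (1−p₁)(1−p₂) = 1 − 0.668451 × 0.414112 = 0.723186.

0.7232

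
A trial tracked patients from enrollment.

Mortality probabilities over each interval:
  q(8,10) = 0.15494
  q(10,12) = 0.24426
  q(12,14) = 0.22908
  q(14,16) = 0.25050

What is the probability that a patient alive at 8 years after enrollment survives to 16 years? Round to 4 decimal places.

The overall survival probability is (1 − 0.15494) × (1 − 0.24426) × (1 − 0.22908) × (1 − 0.25050).
= 0.84506 × 0.75574 × 0.77092 × 0.74950 = 0.369012.

0.3690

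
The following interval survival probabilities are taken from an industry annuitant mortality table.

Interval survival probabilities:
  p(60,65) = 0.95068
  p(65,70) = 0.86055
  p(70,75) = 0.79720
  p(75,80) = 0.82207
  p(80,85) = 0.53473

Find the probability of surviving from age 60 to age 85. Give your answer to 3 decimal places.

0.287

Chaining the interval survival probabilities: 0.95068 × 0.86055 × 0.79720 × 0.82207 × 0.53473.
= 0.286696.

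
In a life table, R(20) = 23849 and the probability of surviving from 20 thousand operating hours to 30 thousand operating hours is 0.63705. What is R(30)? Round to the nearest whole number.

R(30) = R(20) × p = 23849 × 0.63705 = 15193.

15193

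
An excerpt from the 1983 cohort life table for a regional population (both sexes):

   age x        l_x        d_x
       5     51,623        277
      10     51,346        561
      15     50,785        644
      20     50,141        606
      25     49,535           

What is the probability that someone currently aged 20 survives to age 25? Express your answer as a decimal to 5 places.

0.98791

We want 5p20 = l_25/l_20.
The conditional survival probability is l_25/l_20 = 49,535/50,141 = 0.987914.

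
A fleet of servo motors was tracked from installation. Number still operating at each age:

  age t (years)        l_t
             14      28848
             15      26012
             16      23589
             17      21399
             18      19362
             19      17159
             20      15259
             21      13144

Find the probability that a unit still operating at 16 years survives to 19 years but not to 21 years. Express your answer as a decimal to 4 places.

0.1702

This is the probability of reaching 19 but not 21, conditional on being operational at 16: (l_19 − l_21) / l_16.
= (17159 − 13144) / 23589 = 4015 / 23589 = 0.170206.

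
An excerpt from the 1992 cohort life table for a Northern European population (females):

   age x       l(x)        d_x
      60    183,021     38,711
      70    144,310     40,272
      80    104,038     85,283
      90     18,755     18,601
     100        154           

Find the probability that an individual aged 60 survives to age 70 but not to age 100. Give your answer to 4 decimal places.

0.7876

This is the probability of reaching 70 but not 100, conditional on being alive at 60: (l(70) − l(100)) / l(60).
= (144,310 − 154) / 183,021 = 144,156 / 183,021 = 0.787647.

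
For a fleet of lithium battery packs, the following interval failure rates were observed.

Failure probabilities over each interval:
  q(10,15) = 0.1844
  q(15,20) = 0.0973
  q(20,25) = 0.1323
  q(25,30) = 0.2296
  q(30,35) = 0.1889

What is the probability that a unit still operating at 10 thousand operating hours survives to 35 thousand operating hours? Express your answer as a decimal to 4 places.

P(survive 10→35) = (1 − 0.1844) × (1 − 0.0973) × (1 − 0.1323) × (1 − 0.2296) × (1 − 0.1889).
= 0.8156 × 0.9027 × 0.8677 × 0.7704 × 0.8111 = 0.399191.

0.3992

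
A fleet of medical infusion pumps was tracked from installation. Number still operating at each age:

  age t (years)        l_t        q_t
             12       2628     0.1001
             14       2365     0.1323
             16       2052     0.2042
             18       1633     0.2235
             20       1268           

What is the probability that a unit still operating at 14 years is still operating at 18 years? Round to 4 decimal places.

0.6905

The conditional survival probability is l_18/l_14 = 1633/2365 = 0.690486.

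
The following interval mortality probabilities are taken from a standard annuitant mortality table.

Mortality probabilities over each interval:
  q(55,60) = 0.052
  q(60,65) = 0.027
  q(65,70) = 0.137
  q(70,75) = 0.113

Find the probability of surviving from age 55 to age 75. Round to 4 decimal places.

The overall survival probability is (1 − 0.052) × (1 − 0.027) × (1 − 0.137) × (1 − 0.113).
= 0.948 × 0.973 × 0.863 × 0.887 = 0.706083.

0.7061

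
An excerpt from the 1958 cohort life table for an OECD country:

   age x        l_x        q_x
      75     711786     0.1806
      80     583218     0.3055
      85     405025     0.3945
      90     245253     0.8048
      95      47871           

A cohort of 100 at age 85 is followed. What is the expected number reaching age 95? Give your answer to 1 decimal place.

The relevant probability is 47871/405025 = 0.118193.
Expected number = 100 × 0.118193 = 11.8.

11.8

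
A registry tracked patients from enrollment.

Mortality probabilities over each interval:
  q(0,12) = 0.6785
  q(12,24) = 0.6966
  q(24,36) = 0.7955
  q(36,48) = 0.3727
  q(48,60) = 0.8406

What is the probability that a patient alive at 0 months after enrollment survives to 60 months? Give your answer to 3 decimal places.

P(survive 0→60) = (1 − 0.6785) × (1 − 0.6966) × (1 − 0.7955) × (1 − 0.3727) × (1 − 0.8406).
= 0.3215 × 0.3034 × 0.2045 × 0.6273 × 0.1594 = 0.001995.

0.002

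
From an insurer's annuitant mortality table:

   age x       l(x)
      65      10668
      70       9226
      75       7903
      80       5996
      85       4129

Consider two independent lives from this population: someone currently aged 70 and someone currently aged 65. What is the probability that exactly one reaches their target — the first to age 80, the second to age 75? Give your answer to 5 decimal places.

p₁ = l(80)/l(70) = 5996/9226 = 0.649902; p₂ = l(75)/l(65) = 7903/10668 = 0.740814.
P(exactly one) = p₁(1−p₂) + (1−p₁)p₂ = 0.168445 + 0.259357 = 0.427803.

0.42780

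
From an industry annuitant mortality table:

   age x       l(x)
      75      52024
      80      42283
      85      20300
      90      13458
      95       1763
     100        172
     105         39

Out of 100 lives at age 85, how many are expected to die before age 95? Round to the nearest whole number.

The relevant probability is 1 − 1763/20300 = 0.913153.
Expected number = 100 × 0.913153 = 91.

91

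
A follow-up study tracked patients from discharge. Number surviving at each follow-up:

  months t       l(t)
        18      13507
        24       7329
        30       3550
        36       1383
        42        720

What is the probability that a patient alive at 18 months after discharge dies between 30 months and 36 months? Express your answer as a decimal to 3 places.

This is the probability of reaching 30 but not 36, conditional on being alive at 18: (l(30) − l(36)) / l(18).
= (3550 − 1383) / 13507 = 2167 / 13507 = 0.160435.

0.160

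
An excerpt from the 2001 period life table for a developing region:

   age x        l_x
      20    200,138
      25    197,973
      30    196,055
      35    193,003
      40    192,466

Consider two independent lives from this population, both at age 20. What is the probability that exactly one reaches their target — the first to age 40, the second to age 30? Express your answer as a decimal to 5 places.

0.05717

p₁ = l_40/l_20 = 192,466/200,138 = 0.961666; p₂ = l_30/l_20 = 196,055/200,138 = 0.979599.
P(exactly one) = p₁(1−p₂) + (1−p₁)p₂ = 0.019619 + 0.037552 = 0.057171.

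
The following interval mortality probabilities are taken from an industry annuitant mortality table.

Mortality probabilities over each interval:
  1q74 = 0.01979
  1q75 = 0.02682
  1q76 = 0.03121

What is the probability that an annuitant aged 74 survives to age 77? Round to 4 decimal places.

The overall survival probability is (1 − 0.01979) × (1 − 0.02682) × (1 − 0.03121).
= 0.98021 × 0.97318 × 0.96879 = 0.924149.

0.9241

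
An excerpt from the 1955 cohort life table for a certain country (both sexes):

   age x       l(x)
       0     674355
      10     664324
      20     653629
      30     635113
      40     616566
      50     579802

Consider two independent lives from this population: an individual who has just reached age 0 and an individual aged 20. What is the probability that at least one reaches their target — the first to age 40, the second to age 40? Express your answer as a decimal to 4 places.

0.9951

p₁ = l(40)/l(0) = 616566/674355 = 0.914305; p₂ = l(40)/l(20) = 616566/653629 = 0.943297.
P(at least one) = 1 − (1−p₁)(1−p₂) = 1 − 0.085695 × 0.056703 = 0.995141.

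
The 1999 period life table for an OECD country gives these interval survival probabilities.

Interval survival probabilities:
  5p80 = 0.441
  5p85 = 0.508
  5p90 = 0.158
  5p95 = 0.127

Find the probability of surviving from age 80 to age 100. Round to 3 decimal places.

0.004

Chaining the interval survival probabilities: 0.441 × 0.508 × 0.158 × 0.127.
= 0.004495.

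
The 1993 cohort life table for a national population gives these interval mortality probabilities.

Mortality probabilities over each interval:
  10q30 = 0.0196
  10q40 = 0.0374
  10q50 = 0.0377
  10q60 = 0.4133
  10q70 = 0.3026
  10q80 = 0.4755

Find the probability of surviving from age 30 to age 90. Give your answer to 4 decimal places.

60p30 = (1 − 0.0196) × (1 − 0.0374) × (1 − 0.0377) × (1 − 0.4133) × (1 − 0.3026) × (1 − 0.4755).
= 0.9804 × 0.9626 × 0.9623 × 0.5867 × 0.6974 × 0.5245 = 0.194896.

0.1949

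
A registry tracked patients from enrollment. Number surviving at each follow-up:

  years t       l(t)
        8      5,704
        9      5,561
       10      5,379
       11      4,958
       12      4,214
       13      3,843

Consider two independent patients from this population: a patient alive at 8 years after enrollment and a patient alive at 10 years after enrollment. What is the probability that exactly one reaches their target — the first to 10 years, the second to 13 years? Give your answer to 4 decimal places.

p₁ = l(10)/l(8) = 5,379/5,704 = 0.943022; p₂ = l(13)/l(10) = 3,843/5,379 = 0.714445.
P(exactly one) = p₁(1−p₂) + (1−p₁)p₂ = 0.269285 + 0.040708 = 0.309992.

0.3100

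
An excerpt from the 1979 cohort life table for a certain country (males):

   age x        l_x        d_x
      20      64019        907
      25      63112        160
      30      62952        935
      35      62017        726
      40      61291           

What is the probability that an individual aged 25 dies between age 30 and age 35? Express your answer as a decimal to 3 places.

0.015

We want 5|5q25 = (l_30 − l_35)/l_25.
This is the probability of reaching 30 but not 35, conditional on being alive at 25: (l_30 − l_35) / l_25.
= (62952 − 62017) / 63112 = 935 / 63112 = 0.014815.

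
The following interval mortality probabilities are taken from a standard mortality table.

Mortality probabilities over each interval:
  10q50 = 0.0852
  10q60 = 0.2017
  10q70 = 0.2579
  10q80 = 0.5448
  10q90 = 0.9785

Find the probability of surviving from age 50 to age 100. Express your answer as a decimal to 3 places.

Chaining the interval survival probabilities: (1 − 0.0852) × (1 − 0.2017) × (1 − 0.2579) × (1 − 0.5448) × (1 − 0.9785).
= 0.9148 × 0.7983 × 0.7421 × 0.4552 × 0.0215 = 0.005304.

0.005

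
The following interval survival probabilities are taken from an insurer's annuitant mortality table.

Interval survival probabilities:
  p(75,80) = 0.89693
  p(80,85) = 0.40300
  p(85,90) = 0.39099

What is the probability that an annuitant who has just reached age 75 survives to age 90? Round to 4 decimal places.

0.1413

Survival from 75 to 90 is the product of surviving each interval: 0.89693 × 0.40300 × 0.39099.
= 0.141328.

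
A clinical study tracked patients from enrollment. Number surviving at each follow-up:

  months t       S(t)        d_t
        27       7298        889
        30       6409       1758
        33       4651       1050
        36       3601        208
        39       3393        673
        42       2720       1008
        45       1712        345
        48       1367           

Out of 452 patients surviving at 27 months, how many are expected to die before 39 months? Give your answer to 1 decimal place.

241.9

The relevant probability is 1 − 3393/7298 = 0.535078.
Expected number = 452 × 0.535078 = 241.9.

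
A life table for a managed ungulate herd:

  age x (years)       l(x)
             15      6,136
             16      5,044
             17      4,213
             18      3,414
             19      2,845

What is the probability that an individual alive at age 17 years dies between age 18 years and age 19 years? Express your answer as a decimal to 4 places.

0.1351

This is the probability of reaching 18 but not 19, conditional on being alive at 17: (l(18) − l(19)) / l(17).
= (3,414 − 2,845) / 4,213 = 569 / 4,213 = 0.135058.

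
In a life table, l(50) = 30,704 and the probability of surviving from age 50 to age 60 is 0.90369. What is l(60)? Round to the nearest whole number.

27747

l(60) = l(50) × p = 30,704 × 0.90369 = 27747.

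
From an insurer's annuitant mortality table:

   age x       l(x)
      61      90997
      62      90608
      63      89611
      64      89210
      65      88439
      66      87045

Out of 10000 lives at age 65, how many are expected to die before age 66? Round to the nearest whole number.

The relevant probability is 1 − 87045/88439 = 0.015762.
Expected number = 10000 × 0.015762 = 158.

158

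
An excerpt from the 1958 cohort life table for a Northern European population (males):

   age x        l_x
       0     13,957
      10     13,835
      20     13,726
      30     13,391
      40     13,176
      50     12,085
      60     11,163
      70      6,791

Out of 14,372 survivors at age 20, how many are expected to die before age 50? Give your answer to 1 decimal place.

The relevant probability is 1 − 12,085/13,726 = 0.119554.
Expected number = 14,372 × 0.119554 = 1718.2.

1718.2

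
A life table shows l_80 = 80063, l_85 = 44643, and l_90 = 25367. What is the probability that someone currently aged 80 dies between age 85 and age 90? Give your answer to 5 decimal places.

We want 5|5q80 = (l_85 − l_90)/l_80.
This is the probability of reaching 85 but not 90, conditional on being alive at 80: (l_85 − l_90) / l_80.
= (44643 − 25367) / 80063 = 19276 / 80063 = 0.240760.

0.24076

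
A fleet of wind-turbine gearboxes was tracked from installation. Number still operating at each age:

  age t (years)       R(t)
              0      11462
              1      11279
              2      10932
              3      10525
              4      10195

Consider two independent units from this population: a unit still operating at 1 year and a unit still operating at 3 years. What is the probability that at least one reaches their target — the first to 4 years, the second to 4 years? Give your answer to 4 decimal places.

p₁ = R(4)/R(1) = 10195/11279 = 0.903892; p₂ = R(4)/R(3) = 10195/10525 = 0.968646.
P(at least one) = 1 − (1−p₁)(1−p₂) = 1 − 0.096108 × 0.031354 = 0.996987.

0.9970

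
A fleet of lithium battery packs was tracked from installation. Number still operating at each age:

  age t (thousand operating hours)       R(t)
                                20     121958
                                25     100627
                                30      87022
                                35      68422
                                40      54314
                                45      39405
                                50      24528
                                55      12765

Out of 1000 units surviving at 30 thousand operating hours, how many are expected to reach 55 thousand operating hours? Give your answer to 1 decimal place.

The relevant probability is 12765/87022 = 0.146687.
Expected number = 1000 × 0.146687 = 146.7.

146.7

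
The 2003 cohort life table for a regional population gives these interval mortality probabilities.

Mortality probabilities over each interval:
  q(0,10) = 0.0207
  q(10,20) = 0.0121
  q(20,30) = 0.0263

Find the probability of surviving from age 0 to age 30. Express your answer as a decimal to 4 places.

Chaining the interval survival probabilities: (1 − 0.0207) × (1 − 0.0121) × (1 − 0.0263).
= 0.9793 × 0.9879 × 0.9737 = 0.942007.

0.9420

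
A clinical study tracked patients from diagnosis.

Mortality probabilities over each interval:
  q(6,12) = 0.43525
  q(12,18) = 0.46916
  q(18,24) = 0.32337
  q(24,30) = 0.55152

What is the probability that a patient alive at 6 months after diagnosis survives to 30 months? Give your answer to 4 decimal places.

0.0910

Survival from 6 to 30 is the product of surviving each interval: (1 − 0.43525) × (1 − 0.46916) × (1 − 0.32337) × (1 − 0.55152).
= 0.56475 × 0.53084 × 0.67663 × 0.44848 = 0.090973.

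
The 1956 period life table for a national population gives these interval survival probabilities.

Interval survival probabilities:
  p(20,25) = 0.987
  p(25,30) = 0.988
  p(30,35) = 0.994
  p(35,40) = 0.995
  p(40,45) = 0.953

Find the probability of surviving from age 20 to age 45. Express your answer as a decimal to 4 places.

0.9191

P(survive 20→45) = 0.987 × 0.988 × 0.994 × 0.995 × 0.953.
= 0.919129.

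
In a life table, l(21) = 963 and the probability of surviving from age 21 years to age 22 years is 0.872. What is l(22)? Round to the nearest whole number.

840

l(22) = l(21) × p = 963 × 0.872 = 840.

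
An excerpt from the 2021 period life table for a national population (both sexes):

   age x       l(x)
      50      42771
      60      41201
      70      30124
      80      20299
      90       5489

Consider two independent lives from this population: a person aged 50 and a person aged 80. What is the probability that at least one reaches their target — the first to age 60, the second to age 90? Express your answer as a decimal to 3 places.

0.973

p₁ = l(60)/l(50) = 41201/42771 = 0.963293; p₂ = l(90)/l(80) = 5489/20299 = 0.270407.
P(at least one) = 1 − (1−p₁)(1−p₂) = 1 − 0.036707 × 0.729593 = 0.973219.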